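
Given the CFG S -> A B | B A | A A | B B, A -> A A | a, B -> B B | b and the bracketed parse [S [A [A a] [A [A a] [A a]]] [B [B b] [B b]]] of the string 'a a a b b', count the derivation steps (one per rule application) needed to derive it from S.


Every bracketed nonterminal node [X ...] in the tree is produced by exactly one rule application.
Reading the tree off as a leftmost derivation:
  Step 1: S  =>  A B   (applied S -> A B)
  Step 2: A B  =>  A A B   (applied A -> A A)
  Step 3: A A B  =>  a A B   (applied A -> a)
  Step 4: a A B  =>  a A A B   (applied A -> A A)
  Step 5: a A A B  =>  a a A B   (applied A -> a)
  Step 6: a a A B  =>  a a a B   (applied A -> a)
  Step 7: a a a B  =>  a a a B B   (applied B -> B B)
  Step 8: a a a B B  =>  a a a b B   (applied B -> b)
  Step 9: a a a b B  =>  a a a b b   (applied B -> b)
Final yield: a a a b b
Total rewrite steps: 9

9


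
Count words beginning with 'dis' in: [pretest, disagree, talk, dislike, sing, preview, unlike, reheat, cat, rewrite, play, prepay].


Checking each word for prefix 'dis':
  'pretest' -> no (count: 0)
  'disagree' -> YES, starts with 'dis' (count: 1)
  'talk' -> no (count: 1)
  'dislike' -> YES, starts with 'dis' (count: 2)
  'sing' -> no (count: 2)
  'preview' -> no (count: 2)
  'unlike' -> no (count: 2)
  'reheat' -> no (count: 2)
  'cat' -> no (count: 2)
  'rewrite' -> no (count: 2)
  'play' -> no (count: 2)
  'prepay' -> no (count: 2)
Total with prefix 'dis': 2

2


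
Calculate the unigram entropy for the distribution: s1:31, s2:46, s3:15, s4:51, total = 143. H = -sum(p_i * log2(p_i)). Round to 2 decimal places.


Computing entropy H = -sum(p_i * log2(p_i)):
  s1: p = 31/143 = 0.2168, -p*log2(p) = 0.4782
  s2: p = 46/143 = 0.3217, -p*log2(p) = 0.5264
  s3: p = 15/143 = 0.1049, -p*log2(p) = 0.3412
  s4: p = 51/143 = 0.3566, -p*log2(p) = 0.5305
H = sum of terms = 1.8763
Rounded to 2 decimals: 1.88

1.88


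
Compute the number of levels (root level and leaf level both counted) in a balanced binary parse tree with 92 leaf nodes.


In a balanced binary tree with n leaves the deepest leaf is ceil(log2(n)) edges below the root,
so counting node levels inclusive of root and leaves gives ceil(log2(n)) + 1 levels.
log2(92) = 6.5236
ceil(6.5236) = 7
levels = 7 + 1 = 8

8


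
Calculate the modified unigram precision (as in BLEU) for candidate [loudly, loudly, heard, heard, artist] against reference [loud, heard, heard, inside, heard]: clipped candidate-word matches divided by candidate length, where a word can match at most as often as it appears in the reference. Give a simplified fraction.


Reference word counts: {'heard': 3, 'inside': 1, 'loud': 1}
Checking each candidate word (with clipping):
  'loudly' -> not in reference -> no match (matches: 0)
  'loudly' -> not in reference -> no match (matches: 0)
  'heard' -> in reference (ref count 3, used 1/3) -> match (matches: 1)
  'heard' -> in reference (ref count 3, used 2/3) -> match (matches: 2)
  'artist' -> not in reference -> no match (matches: 2)
Clipped matches: 2, Candidate length: 5
Precision = 2/5

2/5


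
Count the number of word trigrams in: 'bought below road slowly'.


Word trigrams from [4] words:
  Trigram 1: (bought below road)
  Trigram 2: (below road slowly)
Total word trigrams: 4 - 2 = 2

2


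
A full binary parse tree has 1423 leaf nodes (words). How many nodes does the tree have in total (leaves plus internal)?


Leaf nodes (terminals): 1423
Internal nodes = n - 1 = 1423 - 1 = 1422
Total = leaves + internal = 1423 + 1422 = 2845

2845


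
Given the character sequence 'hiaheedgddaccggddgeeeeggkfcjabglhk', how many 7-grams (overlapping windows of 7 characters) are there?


String 'hiaheedgddaccggddgeeeeggkfcjabglhk' has length L = 34.
Number of overlapping n-grams = L - n + 1
Substituting: 34 - 7 + 1 = 28

28


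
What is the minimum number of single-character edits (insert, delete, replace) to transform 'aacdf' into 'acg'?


Building DP table for s1='aacdf' (len 5) and s2='acg' (len 3):
       a  c  g
    0  1  2  3
  a 1  0  1  2
  a 2  1  1  2
  c 3  2  1  2
  d 4  3  2  2
  f 5  4  3  3
Edit distance = dp[5][3] = 3

3


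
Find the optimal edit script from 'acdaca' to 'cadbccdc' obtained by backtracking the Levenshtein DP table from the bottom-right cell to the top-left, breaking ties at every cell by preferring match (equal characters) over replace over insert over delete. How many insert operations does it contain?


Edit distance = 6. Backtracking from cell (6, 8) with preference match > replace > insert > delete,
then listing the resulting alignment 'acdaca' -> 'cadbccdc' left to right:
  Step 1: insert 'c' [insertion #1]
  Step 2: keep 'a'
  Step 3: replace c->d
  Step 4: replace d->b
  Step 5: replace a->c
  Step 6: keep 'c'
  Step 7: insert 'd' [insertion #2]
  Step 8: replace a->c
Total insertions: 2

2


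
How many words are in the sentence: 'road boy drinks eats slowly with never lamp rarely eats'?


Counting words by splitting on spaces:
  Word 1: 'road'
  Word 2: 'boy'
  Word 3: 'drinks'
  Word 4: 'eats'
  Word 5: 'slowly'
  Word 6: 'with'
  Word 7: 'never'
  Word 8: 'lamp'
  Word 9: 'rarely'
  Word 10: 'eats'
Total words: 10

10


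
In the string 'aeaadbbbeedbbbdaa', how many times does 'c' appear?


Scanning 'aeaadbbbeedbbbdaa' for 'c':
  No matches found.
Total occurrences of 'c': 0

0


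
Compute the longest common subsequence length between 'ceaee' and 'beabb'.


DP table for LCS of 'ceaee' and 'beabb':
       b  e  a  b  b
    0  0  0  0  0  0
  c 0  0  0  0  0  0
  e 0  0  1  1  1  1
  a 0  0  1  2  2  2
  e 0  0  1  2  2  2
  e 0  0  1  2  2  2
LCS: 'ea'
LCS length = 2

2


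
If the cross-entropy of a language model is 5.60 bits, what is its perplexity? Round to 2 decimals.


Perplexity formula: PP = 2^H
H = 5.60
PP = 2^5.60
Decompose: 2^5.60 = 2^5 * 2^0.60
2^5 = 32, 2^0.60 ~ 1.5157166
PP ~ 32 * 1.5157166 = 48.5029312
Rounded to 2 decimals: 48.50

48.50


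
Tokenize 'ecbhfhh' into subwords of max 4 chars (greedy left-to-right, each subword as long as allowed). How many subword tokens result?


'ecbhfhh' has 7 characters.
Chunking with max size 4:
  Chunk 1: 'ecbh' (positions 0-3)
  Chunk 2: 'fhh' (positions 4-6)
Total chunks: ceil(7 / 4) = 2

2


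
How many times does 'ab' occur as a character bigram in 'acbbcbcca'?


Scanning 'acbbcbcca' for bigram 'ab':
  Position 0: 'ac' -> no
  Position 1: 'cb' -> no
  Position 2: 'bb' -> no
  Position 3: 'bc' -> no
  Position 4: 'cb' -> no
  Position 5: 'bc' -> no
  Position 6: 'cc' -> no
  Position 7: 'ca' -> no
Total matches: 0

0


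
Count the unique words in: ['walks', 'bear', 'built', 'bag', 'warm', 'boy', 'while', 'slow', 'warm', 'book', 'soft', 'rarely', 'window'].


Listing all tokens and tracking unique types:
  Token 1: 'walks' -> NEW (unique so far: 1)
  Token 2: 'bear' -> NEW (unique so far: 2)
  Token 3: 'built' -> NEW (unique so far: 3)
  Token 4: 'bag' -> NEW (unique so far: 4)
  Token 5: 'warm' -> NEW (unique so far: 5)
  Token 6: 'boy' -> NEW (unique so far: 6)
  Token 7: 'while' -> NEW (unique so far: 7)
  Token 8: 'slow' -> NEW (unique so far: 8)
  Token 9: 'warm' -> duplicate (unique so far: 8)
  Token 10: 'book' -> NEW (unique so far: 9)
  Token 11: 'soft' -> NEW (unique so far: 10)
  Token 12: 'rarely' -> NEW (unique so far: 11)
  Token 13: 'window' -> NEW (unique so far: 12)
Unique types: ('bag', 'bear', 'book', 'boy', 'built', 'rarely', 'slow', 'soft', 'walks', 'warm', 'while', 'window')
Vocabulary size: 12

12


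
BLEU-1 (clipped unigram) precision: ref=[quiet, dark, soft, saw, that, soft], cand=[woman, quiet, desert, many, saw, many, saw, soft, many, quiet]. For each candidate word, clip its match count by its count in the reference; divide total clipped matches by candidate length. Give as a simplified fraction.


Reference word counts: {'dark': 1, 'quiet': 1, 'saw': 1, 'soft': 2, 'that': 1}
Checking each candidate word (with clipping):
  'woman' -> not in reference -> no match (matches: 0)
  'quiet' -> in reference (ref count 1, used 1/1) -> match (matches: 1)
  'desert' -> not in reference -> no match (matches: 1)
  'many' -> not in reference -> no match (matches: 1)
  'saw' -> in reference (ref count 1, used 1/1) -> match (matches: 2)
  'many' -> not in reference -> no match (matches: 2)
  'saw' -> ref count 1 already used up (1/1) -> clipped, no match (matches: 2)
  'soft' -> in reference (ref count 2, used 1/2) -> match (matches: 3)
  'many' -> not in reference -> no match (matches: 3)
  'quiet' -> ref count 1 already used up (1/1) -> clipped, no match (matches: 3)
Clipped matches: 3, Candidate length: 10
Precision = 3/10

3/10


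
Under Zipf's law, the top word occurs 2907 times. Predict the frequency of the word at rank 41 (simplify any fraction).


Zipf's law: freq(rank) = f1 / rank
f1 = 2907, rank = 41
freq = 2907 / 41
GCD(2907, 41) = 1
Simplified: 2907/41

2907/41


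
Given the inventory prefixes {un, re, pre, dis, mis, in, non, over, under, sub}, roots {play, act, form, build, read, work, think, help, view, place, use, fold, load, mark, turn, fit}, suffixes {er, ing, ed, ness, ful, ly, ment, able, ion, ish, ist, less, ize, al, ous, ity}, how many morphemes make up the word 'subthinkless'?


Segmenting 'subthinkless' against the inventory:
  'sub' -> prefix (morpheme 1)
  'think' -> root (morpheme 2)
  'less' -> suffix (morpheme 3)
Total morphemes: 3

3


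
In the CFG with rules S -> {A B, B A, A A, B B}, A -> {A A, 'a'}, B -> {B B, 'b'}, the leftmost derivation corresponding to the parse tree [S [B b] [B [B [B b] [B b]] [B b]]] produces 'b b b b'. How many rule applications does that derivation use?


Every bracketed nonterminal node [X ...] in the tree is produced by exactly one rule application.
Reading the tree off as a leftmost derivation:
  Step 1: S  =>  B B   (applied S -> B B)
  Step 2: B B  =>  b B   (applied B -> b)
  Step 3: b B  =>  b B B   (applied B -> B B)
  Step 4: b B B  =>  b B B B   (applied B -> B B)
  Step 5: b B B B  =>  b b B B   (applied B -> b)
  Step 6: b b B B  =>  b b b B   (applied B -> b)
  Step 7: b b b B  =>  b b b b   (applied B -> b)
Final yield: b b b b
Total rewrite steps: 7

7


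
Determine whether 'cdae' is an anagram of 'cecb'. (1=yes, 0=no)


Sort characters of 'cdae': 'acde'
Sort characters of 'cecb': 'bcce'
Sorted forms differ -> they are NOT anagrams
Result: 0

0


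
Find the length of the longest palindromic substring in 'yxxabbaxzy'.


Scanning 'yxxabbaxzy' for palindromic substrings.
Substring at positions 2-7: 'xabbax'.
Check: reverse('xabbax') = 'xabbax' -> palindrome confirmed.
Neighbouring characters ('x' / 'z') break symmetry, so it cannot extend further.
No longer palindromic substring exists; longest length = 6

6


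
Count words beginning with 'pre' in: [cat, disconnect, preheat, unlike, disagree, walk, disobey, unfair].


Checking each word for prefix 'pre':
  'cat' -> no (count: 0)
  'disconnect' -> no (count: 0)
  'preheat' -> YES, starts with 'pre' (count: 1)
  'unlike' -> no (count: 1)
  'disagree' -> no (count: 1)
  'walk' -> no (count: 1)
  'disobey' -> no (count: 1)
  'unfair' -> no (count: 1)
Total with prefix 'pre': 1

1


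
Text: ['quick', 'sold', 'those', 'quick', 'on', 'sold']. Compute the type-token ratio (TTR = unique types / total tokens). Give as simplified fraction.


Tokens: 6
Unique types: ('on', 'quick', 'sold', 'those') = 4
TTR = 4/6
Simplify: divide both by 2 -> 2/3
TTR = 2/3

2/3


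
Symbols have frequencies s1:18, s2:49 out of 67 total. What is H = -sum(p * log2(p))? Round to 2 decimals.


Computing entropy H = -sum(p_i * log2(p_i)):
  s1: p = 18/67 = 0.2687, -p*log2(p) = 0.5094
  s2: p = 49/67 = 0.7313, -p*log2(p) = 0.3301
H = sum of terms = 0.8395
Rounded to 2 decimals: 0.84

0.84


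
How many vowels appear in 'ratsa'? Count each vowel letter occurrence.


Scanning each character of 'ratsa':
  Position 1: 'r' -> consonant (running count: 0)
  Position 2: 'a' -> vowel (running count: 1)
  Position 3: 't' -> consonant (running count: 1)
  Position 4: 's' -> consonant (running count: 1)
  Position 5: 'a' -> vowel (running count: 2)
Total vowels: 2

2


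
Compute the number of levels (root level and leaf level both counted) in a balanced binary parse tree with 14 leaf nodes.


In a balanced binary tree with n leaves the deepest leaf is ceil(log2(n)) edges below the root,
so counting node levels inclusive of root and leaves gives ceil(log2(n)) + 1 levels.
log2(14) = 3.8074
ceil(3.8074) = 4
levels = 4 + 1 = 5

5


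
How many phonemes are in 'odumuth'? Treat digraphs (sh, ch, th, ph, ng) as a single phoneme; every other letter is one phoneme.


Parsing 'odumuth' greedily, digraphs first:
  'o' -> vowel phoneme (phonemes so far: 1)
  'd' -> consonant phoneme (phonemes so far: 2)
  'u' -> vowel phoneme (phonemes so far: 3)
  'm' -> consonant phoneme (phonemes so far: 4)
  'u' -> vowel phoneme (phonemes so far: 5)
  'th' -> digraph (1 consonant phoneme) (phonemes so far: 6)
Total phonemes: 6

6


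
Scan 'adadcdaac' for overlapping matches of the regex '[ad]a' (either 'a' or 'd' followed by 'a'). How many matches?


Pattern: [ad]a means either 'a' or 'd' followed by 'a'.
Scanning 'adadcdaac' position-by-position:
  Pos 0: window 'ad' -> no
  Pos 1: window 'da' -> MATCH
  Pos 2: window 'ad' -> no
  Pos 3: window 'dc' -> no
  Pos 4: window 'cd' -> no
  Pos 5: window 'da' -> MATCH
  Pos 6: window 'aa' -> MATCH
  Pos 7: window 'ac' -> no
  Pos 8: window 'c' -> no
Total matches: 3

3


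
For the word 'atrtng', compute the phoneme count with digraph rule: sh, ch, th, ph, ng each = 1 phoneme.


Parsing 'atrtng' greedily, digraphs first:
  'a' -> vowel phoneme (phonemes so far: 1)
  't' -> consonant phoneme (phonemes so far: 2)
  'r' -> consonant phoneme (phonemes so far: 3)
  't' -> consonant phoneme (phonemes so far: 4)
  'ng' -> digraph (1 consonant phoneme) (phonemes so far: 5)
Total phonemes: 5

5


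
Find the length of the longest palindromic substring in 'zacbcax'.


Scanning 'zacbcax' for palindromic substrings.
Substring at positions 1-5: 'acbca'.
Check: reverse('acbca') = 'acbca' -> palindrome confirmed.
Neighbouring characters ('z' / 'x') break symmetry, so it cannot extend further.
No longer palindromic substring exists; longest length = 5

5


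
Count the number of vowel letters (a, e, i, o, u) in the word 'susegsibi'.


Scanning each character of 'susegsibi':
  Position 1: 's' -> consonant (running count: 0)
  Position 2: 'u' -> vowel (running count: 1)
  Position 3: 's' -> consonant (running count: 1)
  Position 4: 'e' -> vowel (running count: 2)
  Position 5: 'g' -> consonant (running count: 2)
  Position 6: 's' -> consonant (running count: 2)
  Position 7: 'i' -> vowel (running count: 3)
  Position 8: 'b' -> consonant (running count: 3)
  Position 9: 'i' -> vowel (running count: 4)
Total vowels: 4

4


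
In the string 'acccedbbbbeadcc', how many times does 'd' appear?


Scanning 'acccedbbbbeadcc' for 'd':
  Position 5: 'd' -> MATCH (count: 1)
  Position 12: 'd' -> MATCH (count: 2)
Total occurrences of 'd': 2

2


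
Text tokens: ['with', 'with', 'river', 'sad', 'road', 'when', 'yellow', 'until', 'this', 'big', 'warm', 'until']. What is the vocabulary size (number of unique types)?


Listing all tokens and tracking unique types:
  Token 1: 'with' -> NEW (unique so far: 1)
  Token 2: 'with' -> duplicate (unique so far: 1)
  Token 3: 'river' -> NEW (unique so far: 2)
  Token 4: 'sad' -> NEW (unique so far: 3)
  Token 5: 'road' -> NEW (unique so far: 4)
  Token 6: 'when' -> NEW (unique so far: 5)
  Token 7: 'yellow' -> NEW (unique so far: 6)
  Token 8: 'until' -> NEW (unique so far: 7)
  Token 9: 'this' -> NEW (unique so far: 8)
  Token 10: 'big' -> NEW (unique so far: 9)
  Token 11: 'warm' -> NEW (unique so far: 10)
  Token 12: 'until' -> duplicate (unique so far: 10)
Unique types: ('big', 'river', 'road', 'sad', 'this', 'until', 'warm', 'when', 'with', 'yellow')
Vocabulary size: 10

10


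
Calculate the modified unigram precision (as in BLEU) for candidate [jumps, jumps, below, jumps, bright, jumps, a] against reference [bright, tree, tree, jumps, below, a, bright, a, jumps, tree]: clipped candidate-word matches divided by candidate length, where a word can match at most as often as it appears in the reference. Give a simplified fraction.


Reference word counts: {'a': 2, 'below': 1, 'bright': 2, 'jumps': 2, 'tree': 3}
Checking each candidate word (with clipping):
  'jumps' -> in reference (ref count 2, used 1/2) -> match (matches: 1)
  'jumps' -> in reference (ref count 2, used 2/2) -> match (matches: 2)
  'below' -> in reference (ref count 1, used 1/1) -> match (matches: 3)
  'jumps' -> ref count 2 already used up (2/2) -> clipped, no match (matches: 3)
  'bright' -> in reference (ref count 2, used 1/2) -> match (matches: 4)
  'jumps' -> ref count 2 already used up (2/2) -> clipped, no match (matches: 4)
  'a' -> in reference (ref count 2, used 1/2) -> match (matches: 5)
Clipped matches: 5, Candidate length: 7
Precision = 5/7

5/7


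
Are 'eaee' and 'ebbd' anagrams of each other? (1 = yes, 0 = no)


Sort characters of 'eaee': 'aeee'
Sort characters of 'ebbd': 'bbde'
Sorted forms differ -> they are NOT anagrams
Result: 0

0


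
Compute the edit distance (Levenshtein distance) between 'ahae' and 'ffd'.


Building DP table for s1='ahae' (len 4) and s2='ffd' (len 3):
       f  f  d
    0  1  2  3
  a 1  1  2  3
  h 2  2  2  3
  a 3  3  3  3
  e 4  4  4  4
Edit distance = dp[4][3] = 4

4


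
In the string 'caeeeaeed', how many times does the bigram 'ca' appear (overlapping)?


Scanning 'caeeeaeed' for bigram 'ca':
  Position 0: 'ca' -> MATCH
  Position 1: 'ae' -> no
  Position 2: 'ee' -> no
  Position 3: 'ee' -> no
  Position 4: 'ea' -> no
  Position 5: 'ae' -> no
  Position 6: 'ee' -> no
  Position 7: 'ed' -> no
Total matches: 1

1


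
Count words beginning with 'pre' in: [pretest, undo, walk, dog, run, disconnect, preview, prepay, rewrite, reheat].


Checking each word for prefix 'pre':
  'pretest' -> YES, starts with 'pre' (count: 1)
  'undo' -> no (count: 1)
  'walk' -> no (count: 1)
  'dog' -> no (count: 1)
  'run' -> no (count: 1)
  'disconnect' -> no (count: 1)
  'preview' -> YES, starts with 'pre' (count: 2)
  'prepay' -> YES, starts with 'pre' (count: 3)
  'rewrite' -> no (count: 3)
  'reheat' -> no (count: 3)
Total with prefix 'pre': 3

3


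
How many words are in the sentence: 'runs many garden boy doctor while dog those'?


Counting words by splitting on spaces:
  Word 1: 'runs'
  Word 2: 'many'
  Word 3: 'garden'
  Word 4: 'boy'
  Word 5: 'doctor'
  Word 6: 'while'
  Word 7: 'dog'
  Word 8: 'those'
Total words: 8

8


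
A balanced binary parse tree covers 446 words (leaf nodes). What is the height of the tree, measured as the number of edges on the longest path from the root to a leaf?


In a balanced binary tree with n leaves the deepest leaf is ceil(log2(n)) edges below the root.
log2(446) = 8.8009
ceil(8.8009) = 9
height (edges) = 9

9


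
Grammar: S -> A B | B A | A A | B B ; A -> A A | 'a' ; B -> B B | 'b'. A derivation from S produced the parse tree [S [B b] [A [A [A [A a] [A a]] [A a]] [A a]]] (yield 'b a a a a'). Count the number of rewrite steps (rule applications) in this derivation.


Every bracketed nonterminal node [X ...] in the tree is produced by exactly one rule application.
Reading the tree off as a leftmost derivation:
  Step 1: S  =>  B A   (applied S -> B A)
  Step 2: B A  =>  b A   (applied B -> b)
  Step 3: b A  =>  b A A   (applied A -> A A)
  Step 4: b A A  =>  b A A A   (applied A -> A A)
  Step 5: b A A A  =>  b A A A A   (applied A -> A A)
  Step 6: b A A A A  =>  b a A A A   (applied A -> a)
  Step 7: b a A A A  =>  b a a A A   (applied A -> a)
  Step 8: b a a A A  =>  b a a a A   (applied A -> a)
  Step 9: b a a a A  =>  b a a a a   (applied A -> a)
Final yield: b a a a a
Total rewrite steps: 9

9


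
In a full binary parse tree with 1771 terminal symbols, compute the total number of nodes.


Leaf nodes (terminals): 1771
Internal nodes = n - 1 = 1771 - 1 = 1770
Total = leaves + internal = 1771 + 1770 = 3541

3541


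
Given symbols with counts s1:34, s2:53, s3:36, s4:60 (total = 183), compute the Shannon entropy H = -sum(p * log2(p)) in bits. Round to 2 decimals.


Computing entropy H = -sum(p_i * log2(p_i)):
  s1: p = 34/183 = 0.1858, -p*log2(p) = 0.4511
  s2: p = 53/183 = 0.2896, -p*log2(p) = 0.5178
  s3: p = 36/183 = 0.1967, -p*log2(p) = 0.4615
  s4: p = 60/183 = 0.3279, -p*log2(p) = 0.5275
H = sum of terms = 1.9579
Rounded to 2 decimals: 1.96

1.96


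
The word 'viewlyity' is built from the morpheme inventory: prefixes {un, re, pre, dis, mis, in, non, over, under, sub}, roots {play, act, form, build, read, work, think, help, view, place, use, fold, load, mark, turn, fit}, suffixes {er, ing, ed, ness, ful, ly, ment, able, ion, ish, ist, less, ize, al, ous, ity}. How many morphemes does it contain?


Segmenting 'viewlyity' against the inventory:
  'view' -> root (morpheme 1)
  'ly' -> suffix (morpheme 2)
  'ity' -> suffix (morpheme 3)
Total morphemes: 3

3


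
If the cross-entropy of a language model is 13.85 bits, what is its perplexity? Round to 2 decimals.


Perplexity formula: PP = 2^H
H = 13.85
PP = 2^13.85
Decompose: 2^13.85 = 2^13 * 2^0.85
2^13 = 8192, 2^0.85 ~ 1.8025009
PP ~ 8192 * 1.8025009 = 14766.0873728
Rounded to 2 decimals: 14766.09

14766.09


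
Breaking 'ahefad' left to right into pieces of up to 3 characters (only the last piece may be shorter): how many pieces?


'ahefad' has 6 characters.
Chunking with max size 3:
  Chunk 1: 'ahe' (positions 0-2)
  Chunk 2: 'fad' (positions 3-5)
Total chunks: ceil(6 / 3) = 2

2


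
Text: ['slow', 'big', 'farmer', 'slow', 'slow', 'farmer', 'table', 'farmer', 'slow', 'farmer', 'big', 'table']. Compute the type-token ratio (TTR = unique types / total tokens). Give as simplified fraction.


Tokens: 12
Unique types: ('big', 'farmer', 'slow', 'table') = 4
TTR = 4/12
Simplify: divide both by 4 -> 1/3
TTR = 1/3

1/3


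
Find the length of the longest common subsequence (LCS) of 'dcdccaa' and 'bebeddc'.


DP table for LCS of 'dcdccaa' and 'bebeddc':
       b  e  b  e  d  d  c
    0  0  0  0  0  0  0  0
  d 0  0  0  0  0  1  1  1
  c 0  0  0  0  0  1  1  2
  d 0  0  0  0  0  1  2  2
  c 0  0  0  0  0  1  2  3
  c 0  0  0  0  0  1  2  3
  a 0  0  0  0  0  1  2  3
  a 0  0  0  0  0  1  2  3
LCS: 'ddc'
LCS length = 3

3


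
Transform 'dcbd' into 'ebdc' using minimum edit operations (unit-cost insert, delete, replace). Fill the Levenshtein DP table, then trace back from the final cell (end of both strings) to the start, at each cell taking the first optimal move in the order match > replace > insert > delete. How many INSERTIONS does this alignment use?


Edit distance = 3. Backtracking from cell (4, 4) with preference match > replace > insert > delete,
then listing the resulting alignment 'dcbd' -> 'ebdc' left to right:
  Step 1: delete 'd'
  Step 2: replace c->e
  Step 3: keep 'b'
  Step 4: keep 'd'
  Step 5: insert 'c' [insertion #1]
Total insertions: 1

1


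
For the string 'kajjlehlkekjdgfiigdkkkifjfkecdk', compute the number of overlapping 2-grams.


String 'kajjlehlkekjdgfiigdkkkifjfkecdk' has length L = 31.
Number of overlapping n-grams = L - n + 1
Substituting: 31 - 2 + 1 = 30

30


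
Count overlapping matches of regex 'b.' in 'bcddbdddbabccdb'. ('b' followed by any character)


Pattern: b. means 'b' followed by any character.
Scanning 'bcddbdddbabccdb' position-by-position:
  Pos 0: window 'bc' -> MATCH
  Pos 1: window 'cd' -> no
  Pos 2: window 'dd' -> no
  Pos 3: window 'db' -> no
  Pos 4: window 'bd' -> MATCH
  Pos 5: window 'dd' -> no
  Pos 6: window 'dd' -> no
  Pos 7: window 'db' -> no
  Pos 8: window 'ba' -> MATCH
  Pos 9: window 'ab' -> no
  Pos 10: window 'bc' -> MATCH
  Pos 11: window 'cc' -> no
  Pos 12: window 'cd' -> no
  Pos 13: window 'db' -> no
  Pos 14: window 'b' -> no
Total matches: 4

4


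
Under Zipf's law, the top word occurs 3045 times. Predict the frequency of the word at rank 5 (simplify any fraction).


Zipf's law: freq(rank) = f1 / rank
f1 = 3045, rank = 5
freq = 3045 / 5
= 609

609


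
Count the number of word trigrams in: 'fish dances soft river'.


Word trigrams from [4] words:
  Trigram 1: (fish dances soft)
  Trigram 2: (dances soft river)
Total word trigrams: 4 - 2 = 2

2


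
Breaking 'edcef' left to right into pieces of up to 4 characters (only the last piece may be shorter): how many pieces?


'edcef' has 5 characters.
Chunking with max size 4:
  Chunk 1: 'edce' (positions 0-3)
  Chunk 2: 'f' (positions 4-4)
Total chunks: ceil(5 / 4) = 2

2


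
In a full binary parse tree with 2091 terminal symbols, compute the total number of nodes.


Leaf nodes (terminals): 2091
Internal nodes = n - 1 = 2091 - 1 = 2090
Total = leaves + internal = 2091 + 2090 = 4181

4181


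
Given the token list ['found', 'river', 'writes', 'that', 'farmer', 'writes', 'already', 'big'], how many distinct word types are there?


Listing all tokens and tracking unique types:
  Token 1: 'found' -> NEW (unique so far: 1)
  Token 2: 'river' -> NEW (unique so far: 2)
  Token 3: 'writes' -> NEW (unique so far: 3)
  Token 4: 'that' -> NEW (unique so far: 4)
  Token 5: 'farmer' -> NEW (unique so far: 5)
  Token 6: 'writes' -> duplicate (unique so far: 5)
  Token 7: 'already' -> NEW (unique so far: 6)
  Token 8: 'big' -> NEW (unique so far: 7)
Unique types: ('already', 'big', 'farmer', 'found', 'river', 'that', 'writes')
Vocabulary size: 7

7


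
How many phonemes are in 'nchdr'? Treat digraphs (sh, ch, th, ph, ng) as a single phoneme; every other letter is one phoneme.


Parsing 'nchdr' greedily, digraphs first:
  'n' -> consonant phoneme (phonemes so far: 1)
  'ch' -> digraph (1 consonant phoneme) (phonemes so far: 2)
  'd' -> consonant phoneme (phonemes so far: 3)
  'r' -> consonant phoneme (phonemes so far: 4)
Total phonemes: 4

4


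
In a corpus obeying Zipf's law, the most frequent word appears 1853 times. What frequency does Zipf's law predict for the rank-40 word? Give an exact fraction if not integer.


Zipf's law: freq(rank) = f1 / rank
f1 = 1853, rank = 40
freq = 1853 / 40
GCD(1853, 40) = 1
Simplified: 1853/40

1853/40


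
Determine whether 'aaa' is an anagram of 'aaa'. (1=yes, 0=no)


Sort characters of 'aaa': 'aaa'
Sort characters of 'aaa': 'aaa'
Sorted forms match -> they ARE anagrams
Result: 1

1


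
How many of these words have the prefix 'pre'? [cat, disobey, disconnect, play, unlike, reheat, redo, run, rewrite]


Checking each word for prefix 'pre':
  'cat' -> no (count: 0)
  'disobey' -> no (count: 0)
  'disconnect' -> no (count: 0)
  'play' -> no (count: 0)
  'unlike' -> no (count: 0)
  'reheat' -> no (count: 0)
  'redo' -> no (count: 0)
  'run' -> no (count: 0)
  'rewrite' -> no (count: 0)
Total with prefix 'pre': 0

0


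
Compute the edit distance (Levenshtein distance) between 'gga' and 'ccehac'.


Building DP table for s1='gga' (len 3) and s2='ccehac' (len 6):
       c  c  e  h  a  c
    0  1  2  3  4  5  6
  g 1  1  2  3  4  5  6
  g 2  2  2  3  4  5  6
  a 3  3  3  3  4  4  5
Edit distance = dp[3][6] = 5

5


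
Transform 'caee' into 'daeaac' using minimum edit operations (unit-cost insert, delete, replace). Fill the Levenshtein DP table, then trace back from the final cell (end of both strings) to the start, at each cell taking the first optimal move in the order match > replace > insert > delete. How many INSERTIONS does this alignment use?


Edit distance = 4. Backtracking from cell (4, 6) with preference match > replace > insert > delete,
then listing the resulting alignment 'caee' -> 'daeaac' left to right:
  Step 1: replace c->d
  Step 2: keep 'a'
  Step 3: keep 'e'
  Step 4: insert 'a' [insertion #1]
  Step 5: insert 'a' [insertion #2]
  Step 6: replace e->c
Total insertions: 2

2


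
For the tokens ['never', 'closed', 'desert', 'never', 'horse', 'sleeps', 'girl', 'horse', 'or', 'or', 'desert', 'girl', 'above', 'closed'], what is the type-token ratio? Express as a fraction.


Tokens: 14
Unique types: ('above', 'closed', 'desert', 'girl', 'horse', 'never', 'or', 'sleeps') = 8
TTR = 8/14
Simplify: divide both by 2 -> 4/7
TTR = 4/7

4/7


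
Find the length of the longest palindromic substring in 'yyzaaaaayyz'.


Scanning 'yyzaaaaayyz' for palindromic substrings.
Substring at positions 3-7: 'aaaaa'.
Check: reverse('aaaaa') = 'aaaaa' -> palindrome confirmed.
Neighbouring characters ('z' / 'y') break symmetry, so it cannot extend further.
No longer palindromic substring exists; longest length = 5

5


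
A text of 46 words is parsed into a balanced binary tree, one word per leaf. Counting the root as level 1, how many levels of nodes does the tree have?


In a balanced binary tree with n leaves the deepest leaf is ceil(log2(n)) edges below the root,
so counting node levels inclusive of root and leaves gives ceil(log2(n)) + 1 levels.
log2(46) = 5.5236
ceil(5.5236) = 6
levels = 6 + 1 = 7

7


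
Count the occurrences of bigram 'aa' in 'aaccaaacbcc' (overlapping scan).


Scanning 'aaccaaacbcc' for bigram 'aa':
  Position 0: 'aa' -> MATCH
  Position 1: 'ac' -> no
  Position 2: 'cc' -> no
  Position 3: 'ca' -> no
  Position 4: 'aa' -> MATCH
  Position 5: 'aa' -> MATCH
  Position 6: 'ac' -> no
  Position 7: 'cb' -> no
  Position 8: 'bc' -> no
  Position 9: 'cc' -> no
Total matches: 3

3


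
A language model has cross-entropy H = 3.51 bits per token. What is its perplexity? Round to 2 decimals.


Perplexity formula: PP = 2^H
H = 3.51
PP = 2^3.51
Decompose: 2^3.51 = 2^3 * 2^0.51
2^3 = 8, 2^0.51 ~ 1.4240502
PP ~ 8 * 1.4240502 = 11.3924016
Rounded to 2 decimals: 11.39

11.39


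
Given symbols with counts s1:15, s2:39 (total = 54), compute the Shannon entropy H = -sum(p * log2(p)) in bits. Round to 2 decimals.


Computing entropy H = -sum(p_i * log2(p_i)):
  s1: p = 15/54 = 0.2778, -p*log2(p) = 0.5133
  s2: p = 39/54 = 0.7222, -p*log2(p) = 0.3391
H = sum of terms = 0.8524
Rounded to 2 decimals: 0.85

0.85


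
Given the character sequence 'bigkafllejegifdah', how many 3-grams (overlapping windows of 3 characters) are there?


String 'bigkafllejegifdah' has length L = 17.
Number of overlapping n-grams = L - n + 1
Substituting: 17 - 3 + 1 = 15

15


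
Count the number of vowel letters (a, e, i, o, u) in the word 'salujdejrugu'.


Scanning each character of 'salujdejrugu':
  Position 1: 's' -> consonant (running count: 0)
  Position 2: 'a' -> vowel (running count: 1)
  Position 3: 'l' -> consonant (running count: 1)
  Position 4: 'u' -> vowel (running count: 2)
  Position 5: 'j' -> consonant (running count: 2)
  Position 6: 'd' -> consonant (running count: 2)
  Position 7: 'e' -> vowel (running count: 3)
  Position 8: 'j' -> consonant (running count: 3)
  Position 9: 'r' -> consonant (running count: 3)
  Position 10: 'u' -> vowel (running count: 4)
  Position 11: 'g' -> consonant (running count: 4)
  Position 12: 'u' -> vowel (running count: 5)
Total vowels: 5

5


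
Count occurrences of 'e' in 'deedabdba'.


Scanning 'deedabdba' for 'e':
  Position 1: 'e' -> MATCH (count: 1)
  Position 2: 'e' -> MATCH (count: 2)
Total occurrences of 'e': 2

2


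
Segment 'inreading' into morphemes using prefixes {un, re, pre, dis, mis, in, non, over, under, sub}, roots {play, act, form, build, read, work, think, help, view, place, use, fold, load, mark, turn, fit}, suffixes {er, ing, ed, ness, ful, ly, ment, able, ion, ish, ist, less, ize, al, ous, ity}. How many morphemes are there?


Segmenting 'inreading' against the inventory:
  'in' -> prefix (morpheme 1)
  'read' -> root (morpheme 2)
  'ing' -> suffix (morpheme 3)
Total morphemes: 3

3


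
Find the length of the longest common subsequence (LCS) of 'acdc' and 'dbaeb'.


DP table for LCS of 'acdc' and 'dbaeb':
       d  b  a  e  b
    0  0  0  0  0  0
  a 0  0  0  1  1  1
  c 0  0  0  1  1  1
  d 0  1  1  1  1  1
  c 0  1  1  1  1  1
LCS: 'a'
LCS length = 1

1


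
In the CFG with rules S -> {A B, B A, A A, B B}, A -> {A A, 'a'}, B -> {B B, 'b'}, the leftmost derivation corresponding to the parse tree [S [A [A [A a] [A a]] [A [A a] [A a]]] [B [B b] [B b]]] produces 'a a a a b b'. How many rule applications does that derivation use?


Every bracketed nonterminal node [X ...] in the tree is produced by exactly one rule application.
Reading the tree off as a leftmost derivation:
  Step 1: S  =>  A B   (applied S -> A B)
  Step 2: A B  =>  A A B   (applied A -> A A)
  Step 3: A A B  =>  A A A B   (applied A -> A A)
  Step 4: A A A B  =>  a A A B   (applied A -> a)
  Step 5: a A A B  =>  a a A B   (applied A -> a)
  Step 6: a a A B  =>  a a A A B   (applied A -> A A)
  Step 7: a a A A B  =>  a a a A B   (applied A -> a)
  Step 8: a a a A B  =>  a a a a B   (applied A -> a)
  Step 9: a a a a B  =>  a a a a B B   (applied B -> B B)
  Step 10: a a a a B B  =>  a a a a b B   (applied B -> b)
  Step 11: a a a a b B  =>  a a a a b b   (applied B -> b)
Final yield: a a a a b b
Total rewrite steps: 11

11


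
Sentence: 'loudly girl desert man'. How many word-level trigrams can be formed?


Word trigrams from [4] words:
  Trigram 1: (loudly girl desert)
  Trigram 2: (girl desert man)
Total word trigrams: 4 - 2 = 2

2


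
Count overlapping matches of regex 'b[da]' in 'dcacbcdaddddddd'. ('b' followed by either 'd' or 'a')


Pattern: b[da] means 'b' followed by either 'd' or 'a'.
Scanning 'dcacbcdaddddddd' position-by-position:
  Pos 0: window 'dc' -> no
  Pos 1: window 'ca' -> no
  Pos 2: window 'ac' -> no
  Pos 3: window 'cb' -> no
  Pos 4: window 'bc' -> no
  Pos 5: window 'cd' -> no
  Pos 6: window 'da' -> no
  Pos 7: window 'ad' -> no
  Pos 8: window 'dd' -> no
  Pos 9: window 'dd' -> no
  Pos 10: window 'dd' -> no
  Pos 11: window 'dd' -> no
  Pos 12: window 'dd' -> no
  Pos 13: window 'dd' -> no
  Pos 14: window 'd' -> no
Total matches: 0

0


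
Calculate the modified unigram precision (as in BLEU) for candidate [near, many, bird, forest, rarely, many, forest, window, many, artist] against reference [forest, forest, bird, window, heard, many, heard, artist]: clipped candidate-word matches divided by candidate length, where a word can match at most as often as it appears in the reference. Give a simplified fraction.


Reference word counts: {'artist': 1, 'bird': 1, 'forest': 2, 'heard': 2, 'many': 1, 'window': 1}
Checking each candidate word (with clipping):
  'near' -> not in reference -> no match (matches: 0)
  'many' -> in reference (ref count 1, used 1/1) -> match (matches: 1)
  'bird' -> in reference (ref count 1, used 1/1) -> match (matches: 2)
  'forest' -> in reference (ref count 2, used 1/2) -> match (matches: 3)
  'rarely' -> not in reference -> no match (matches: 3)
  'many' -> ref count 1 already used up (1/1) -> clipped, no match (matches: 3)
  'forest' -> in reference (ref count 2, used 2/2) -> match (matches: 4)
  'window' -> in reference (ref count 1, used 1/1) -> match (matches: 5)
  'many' -> ref count 1 already used up (1/1) -> clipped, no match (matches: 5)
  'artist' -> in reference (ref count 1, used 1/1) -> match (matches: 6)
Clipped matches: 6, Candidate length: 10
Precision = 6/10 = 3/5

3/5


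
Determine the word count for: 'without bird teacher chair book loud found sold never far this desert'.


Counting words by splitting on spaces:
  Word 1: 'without'
  Word 2: 'bird'
  Word 3: 'teacher'
  Word 4: 'chair'
  Word 5: 'book'
  Word 6: 'loud'
  Word 7: 'found'
  Word 8: 'sold'
  Word 9: 'never'
  Word 10: 'far'
  Word 11: 'this'
  Word 12: 'desert'
Total words: 12

12


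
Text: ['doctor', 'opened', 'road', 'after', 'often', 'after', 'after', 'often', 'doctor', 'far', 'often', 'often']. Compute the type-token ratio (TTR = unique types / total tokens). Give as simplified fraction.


Tokens: 12
Unique types: ('after', 'doctor', 'far', 'often', 'opened', 'road') = 6
TTR = 6/12
Simplify: divide both by 6 -> 1/2
TTR = 1/2

1/2


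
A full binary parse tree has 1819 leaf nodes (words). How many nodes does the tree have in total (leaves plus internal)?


Leaf nodes (terminals): 1819
Internal nodes = n - 1 = 1819 - 1 = 1818
Total = leaves + internal = 1819 + 1818 = 3637

3637


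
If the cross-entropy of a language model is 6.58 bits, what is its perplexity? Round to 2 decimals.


Perplexity formula: PP = 2^H
H = 6.58
PP = 2^6.58
Decompose: 2^6.58 = 2^6 * 2^0.58
2^6 = 64, 2^0.58 ~ 1.4948492
PP ~ 64 * 1.4948492 = 95.6703488
Rounded to 2 decimals: 95.67

95.67


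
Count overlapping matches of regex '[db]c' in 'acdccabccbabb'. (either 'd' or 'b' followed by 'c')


Pattern: [db]c means either 'd' or 'b' followed by 'c'.
Scanning 'acdccabccbabb' position-by-position:
  Pos 0: window 'ac' -> no
  Pos 1: window 'cd' -> no
  Pos 2: window 'dc' -> MATCH
  Pos 3: window 'cc' -> no
  Pos 4: window 'ca' -> no
  Pos 5: window 'ab' -> no
  Pos 6: window 'bc' -> MATCH
  Pos 7: window 'cc' -> no
  Pos 8: window 'cb' -> no
  Pos 9: window 'ba' -> no
  Pos 10: window 'ab' -> no
  Pos 11: window 'bb' -> no
  Pos 12: window 'b' -> no
Total matches: 2

2


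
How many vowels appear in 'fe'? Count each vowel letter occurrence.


Scanning each character of 'fe':
  Position 1: 'f' -> consonant (running count: 0)
  Position 2: 'e' -> vowel (running count: 1)
Total vowels: 1

1


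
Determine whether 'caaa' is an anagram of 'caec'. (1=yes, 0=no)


Sort characters of 'caaa': 'aaac'
Sort characters of 'caec': 'acce'
Sorted forms differ -> they are NOT anagrams
Result: 0

0


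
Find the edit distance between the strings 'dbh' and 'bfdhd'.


Building DP table for s1='dbh' (len 3) and s2='bfdhd' (len 5):
       b  f  d  h  d
    0  1  2  3  4  5
  d 1  1  2  2  3  4
  b 2  1  2  3  3  4
  h 3  2  2  3  3  4
Edit distance = dp[3][5] = 4

4


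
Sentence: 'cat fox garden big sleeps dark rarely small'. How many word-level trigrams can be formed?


Word trigrams from [8] words:
  Trigram 1: (cat fox garden)
  Trigram 2: (fox garden big)
  Trigram 3: (garden big sleeps)
  Trigram 4: (big sleeps dark)
  Trigram 5: (sleeps dark rarely)
  Trigram 6: (dark rarely small)
Total word trigrams: 8 - 2 = 6

6


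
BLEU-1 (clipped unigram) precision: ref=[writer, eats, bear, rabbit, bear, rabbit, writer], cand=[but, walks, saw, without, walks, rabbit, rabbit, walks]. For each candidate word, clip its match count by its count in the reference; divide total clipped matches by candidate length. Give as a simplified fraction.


Reference word counts: {'bear': 2, 'eats': 1, 'rabbit': 2, 'writer': 2}
Checking each candidate word (with clipping):
  'but' -> not in reference -> no match (matches: 0)
  'walks' -> not in reference -> no match (matches: 0)
  'saw' -> not in reference -> no match (matches: 0)
  'without' -> not in reference -> no match (matches: 0)
  'walks' -> not in reference -> no match (matches: 0)
  'rabbit' -> in reference (ref count 2, used 1/2) -> match (matches: 1)
  'rabbit' -> in reference (ref count 2, used 2/2) -> match (matches: 2)
  'walks' -> not in reference -> no match (matches: 2)
Clipped matches: 2, Candidate length: 8
Precision = 2/8 = 1/4

1/4


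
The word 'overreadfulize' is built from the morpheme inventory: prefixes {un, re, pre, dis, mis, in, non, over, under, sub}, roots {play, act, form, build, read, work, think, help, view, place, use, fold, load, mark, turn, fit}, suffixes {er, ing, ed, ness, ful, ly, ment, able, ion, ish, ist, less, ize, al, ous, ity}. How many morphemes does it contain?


Segmenting 'overreadfulize' against the inventory:
  'over' -> prefix (morpheme 1)
  'read' -> root (morpheme 2)
  'ful' -> suffix (morpheme 3)
  'ize' -> suffix (morpheme 4)
Total morphemes: 4

4


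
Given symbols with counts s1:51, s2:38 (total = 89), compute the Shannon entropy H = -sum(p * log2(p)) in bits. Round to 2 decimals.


Computing entropy H = -sum(p_i * log2(p_i)):
  s1: p = 51/89 = 0.5730, -p*log2(p) = 0.4603
  s2: p = 38/89 = 0.4270, -p*log2(p) = 0.5242
H = sum of terms = 0.9845
Rounded to 2 decimals: 0.98

0.98
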